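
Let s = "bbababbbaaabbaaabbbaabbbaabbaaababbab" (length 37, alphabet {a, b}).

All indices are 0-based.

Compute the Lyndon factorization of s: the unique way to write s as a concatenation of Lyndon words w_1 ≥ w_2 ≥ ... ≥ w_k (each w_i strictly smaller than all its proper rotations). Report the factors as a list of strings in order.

emit factor 1: 'b' (i=0, period=1)
emit factor 2: 'b' (i=1, period=1)
emit factor 3: 'ababbb' (i=2, period=6)
emit factor 4: 'aaabbaaabbbaabbbaabb' (i=8, period=20)
emit factor 5: 'aaababbab' (i=28, period=9)

["b", "b", "ababbb", "aaabbaaabbbaabbbaabb", "aaababbab"]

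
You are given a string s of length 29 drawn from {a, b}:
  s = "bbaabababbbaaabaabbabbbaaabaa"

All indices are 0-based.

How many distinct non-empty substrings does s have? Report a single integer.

rank→(start, suffix):
  0 → (28, 'a')
  1 → (27, 'aa')
  2 → (23, 'aaabaa')
  3 → (11, 'aaabaabbabbbaaabaa')
  4 → (24, 'aabaa')
  5 → (12, 'aabaabbabbbaaabaa')
  6 → (2, 'aabababbbaaabaabbabbbaaabaa')
  7 → (15, 'aabbabbbaaabaa')
  8 → (25, 'abaa')
  9 → (13, 'abaabbabbbaaabaa')
  10 → (3, 'abababbbaaabaabbabbbaaabaa')
  11 → (5, 'ababbbaaabaabbabbbaaabaa')
  12 → (16, 'abbabbbaaabaa')
  13 → (19, 'abbbaaabaa')
  14 → (7, 'abbbaaabaabbabbbaaabaa')
  15 → (26, 'baa')
  16 → (22, 'baaabaa')
  17 → (10, 'baaabaabbabbbaaabaa')
  18 → (1, 'baabababbbaaabaabbabbbaaabaa')
  19 → (14, 'baabbabbbaaabaa')
  20 → (4, 'bababbbaaabaabbabbbaaabaa')
  21 → (18, 'babbbaaabaa')
  22 → (6, 'babbbaaabaabbabbbaaabaa')
  23 → (21, 'bbaaabaa')
  24 → (9, 'bbaaabaabbabbbaaabaa')
  25 → (0, 'bbaabababbbaaabaabbabbbaaabaa')
  26 → (17, 'bbabbbaaabaa')
  27 → (20, 'bbbaaabaa')
  28 → (8, 'bbbaaabaabbabbbaaabaa')

SA = [28, 27, 23, 11, 24, 12, 2, 15, 25, 13, 3, 5, 16, 19, 7, 26, 22, 10, 1, 14, 4, 18, 6, 21, 9, 0, 17, 20, 8]
i: (SA[i-1],SA[i]) lcp shared
  1: (28,27) 1 'a'
  2: (27,23) 2 'aa'
  3: (23,11) 6 'aaabaa'
  4: (11,24) 2 'aa'
  5: (24,12) 5 'aabaa'
  6: (12,2) 4 'aaba'
  7: (2,15) 3 'aab'
  8: (15,25) 1 'a'
  9: (25,13) 4 'abaa'
  10: (13,3) 3 'aba'
  11: (3,5) 4 'abab'
  12: (5,16) 2 'ab'
  13: (16,19) 3 'abb'
  14: (19,7) 10 'abbbaaabaa'
  15: (7,26) 0 ''
  16: (26,22) 3 'baa'
  17: (22,10) 7 'baaabaa'
  18: (10,1) 3 'baa'
  19: (1,14) 4 'baab'
  20: (14,4) 2 'ba'
  21: (4,18) 3 'bab'
  22: (18,6) 11 'babbbaaabaa'
  23: (6,21) 1 'b'
  24: (21,9) 8 'bbaaabaa'
  25: (9,0) 4 'bbaa'
  26: (0,17) 3 'bba'
  27: (17,20) 2 'bb'
  28: (20,8) 9 'bbbaaabaa'

n(n+1)/2 = 29·30/2 = 435
Σ LCP = 0 + 1 + 2 + 6 + 2 + 5 + 4 + 3 + 1 + 4 + 3 + 4 + 2 + 3 + 10 + 0 + 3 + 7 + 3 + 4 + 2 + 3 + 11 + 1 + 8 + 4 + 3 + 2 + 9 = 110
distinct = 435 − 110 = 325

325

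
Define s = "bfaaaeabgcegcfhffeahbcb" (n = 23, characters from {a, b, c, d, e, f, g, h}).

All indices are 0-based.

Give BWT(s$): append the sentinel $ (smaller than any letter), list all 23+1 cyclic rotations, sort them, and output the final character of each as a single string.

bfaeaech$abggafcbfhcbeaf

rank  rotation                  last
    0  $bfaaaeabgcegcfhffeahbcb  b
    1  aaaeabgcegcfhffeahbcb$bf  f
    2  aaeabgcegcfhffeahbcb$bfa  a
    3  abgcegcfhffeahbcb$bfaaae  e
    4  aeabgcegcfhffeahbcb$bfaa  a
    5  ahbcb$bfaaaeabgcegcfhffe  e
    6  b$bfaaaeabgcegcfhffeahbc  c
    7  bcb$bfaaaeabgcegcfhffeah  h
    8  bfaaaeabgcegcfhffeahbcb$  $
    9  bgcegcfhffeahbcb$bfaaaea  a
   10  cb$bfaaaeabgcegcfhffeahb  b
   11  cegcfhffeahbcb$bfaaaeabg  g
   12  cfhffeahbcb$bfaaaeabgceg  g
   13  eabgcegcfhffeahbcb$bfaaa  a
   14  eahbcb$bfaaaeabgcegcfhff  f
   15  egcfhffeahbcb$bfaaaeabgc  c
   16  faaaeabgcegcfhffeahbcb$b  b
   17  feahbcb$bfaaaeabgcegcfhf  f
   18  ffeahbcb$bfaaaeabgcegcfh  h
   19  fhffeahbcb$bfaaaeabgcegc  c
   20  gcegcfhffeahbcb$bfaaaeab  b
   21  gcfhffeahbcb$bfaaaeabgce  e
   22  hbcb$bfaaaeabgcegcfhffea  a
   23  hffeahbcb$bfaaaeabgcegcf  f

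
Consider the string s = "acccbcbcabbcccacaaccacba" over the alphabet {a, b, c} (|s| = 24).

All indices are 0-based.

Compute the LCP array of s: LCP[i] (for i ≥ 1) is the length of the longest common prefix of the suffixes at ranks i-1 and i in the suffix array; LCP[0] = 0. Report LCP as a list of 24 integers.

rank | idx | suffix
   0 |  23 | a
   1 |  16 | aaccacba
   2 |   8 | abbcccacaaccacba
   3 |  14 | acaaccacba
   4 |  20 | acba
   5 |  17 | accacba
   6 |   0 | acccbcbcabbcccacaaccacba
   7 |  22 | ba
   8 |   9 | bbcccacaaccacba
   9 |   6 | bcabbcccacaaccacba
  10 |   4 | bcbcabbcccacaaccacba
  11 |  10 | bcccacaaccacba
  12 |  15 | caaccacba
  13 |   7 | cabbcccacaaccacba
  14 |  13 | cacaaccacba
  15 |  19 | cacba
  16 |  21 | cba
  17 |   5 | cbcabbcccacaaccacba
  18 |   3 | cbcbcabbcccacaaccacba
  19 |  12 | ccacaaccacba
  20 |  18 | ccacba
  21 |   2 | ccbcbcabbcccacaaccacba
  22 |  11 | cccacaaccacba
  23 |   1 | cccbcbcabbcccacaaccacba

SA = [23, 16, 8, 14, 20, 17, 0, 22, 9, 6, 4, 10, 15, 7, 13, 19, 21, 5, 3, 12, 18, 2, 11, 1]
[i] adj suffixes → lcp
  [1] 23/16 → 1 ('a')
  [2] 16/8 → 1 ('a')
  [3] 8/14 → 1 ('a')
  [4] 14/20 → 2 ('ac')
  [5] 20/17 → 2 ('ac')
  [6] 17/0 → 3 ('acc')
  [7] 0/22 → 0 ('')
  [8] 22/9 → 1 ('b')
  [9] 9/6 → 1 ('b')
  [10] 6/4 → 2 ('bc')
  [11] 4/10 → 2 ('bc')
  [12] 10/15 → 0 ('')
  [13] 15/7 → 2 ('ca')
  [14] 7/13 → 2 ('ca')
  [15] 13/19 → 3 ('cac')
  [16] 19/21 → 1 ('c')
  [17] 21/5 → 2 ('cb')
  [18] 5/3 → 3 ('cbc')
  [19] 3/12 → 1 ('c')
  [20] 12/18 → 4 ('ccac')
  [21] 18/2 → 2 ('cc')
  [22] 2/11 → 2 ('cc')
  [23] 11/1 → 3 ('ccc')

[0, 1, 1, 1, 2, 2, 3, 0, 1, 1, 2, 2, 0, 2, 2, 3, 1, 2, 3, 1, 4, 2, 2, 3]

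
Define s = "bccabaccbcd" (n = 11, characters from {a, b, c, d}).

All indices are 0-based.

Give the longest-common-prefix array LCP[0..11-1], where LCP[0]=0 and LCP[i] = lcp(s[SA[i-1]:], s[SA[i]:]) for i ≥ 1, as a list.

[0, 1, 0, 1, 2, 0, 1, 1, 2, 1, 0]

sorted suffixes:
  #0 SA[0]=3  'abaccbcd'
  #1 SA[1]=5  'accbcd'
  #2 SA[2]=4  'baccbcd'
  #3 SA[3]=0  'bccabaccbcd'
  #4 SA[4]=8  'bcd'
  #5 SA[5]=2  'cabaccbcd'
  #6 SA[6]=7  'cbcd'
  #7 SA[7]=1  'ccabaccbcd'
  #8 SA[8]=6  'ccbcd'
  #9 SA[9]=9  'cd'
  #10 SA[10]=10  'd'

SA = [3, 5, 4, 0, 8, 2, 7, 1, 6, 9, 10]
[i] adj suffixes → lcp
  [1] 3/5 → 1 ('a')
  [2] 5/4 → 0 ('')
  [3] 4/0 → 1 ('b')
  [4] 0/8 → 2 ('bc')
  [5] 8/2 → 0 ('')
  [6] 2/7 → 1 ('c')
  [7] 7/1 → 1 ('c')
  [8] 1/6 → 2 ('cc')
  [9] 6/9 → 1 ('c')
  [10] 9/10 → 0 ('')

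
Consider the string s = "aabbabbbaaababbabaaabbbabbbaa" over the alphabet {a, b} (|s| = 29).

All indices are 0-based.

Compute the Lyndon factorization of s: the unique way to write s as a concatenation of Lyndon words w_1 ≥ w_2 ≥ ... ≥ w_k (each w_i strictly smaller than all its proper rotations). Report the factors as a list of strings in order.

emit factor 1: 'aabbabbb' (i=0, period=8)
emit factor 2: 'aaababbabaaabbbabbb' (i=8, period=19)
emit factor 3: 'a' (i=27, period=1)
emit factor 4: 'a' (i=28, period=1)

["aabbabbb", "aaababbabaaabbbabbb", "a", "a"]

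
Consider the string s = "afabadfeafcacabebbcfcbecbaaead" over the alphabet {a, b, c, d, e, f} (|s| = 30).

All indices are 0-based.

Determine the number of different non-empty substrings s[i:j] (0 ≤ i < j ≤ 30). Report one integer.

432

rank | idx | suffix
   0 |  25 | aaead
   1 |   2 | abadfeafcacabebbcfcbecbaaead
   2 |  13 | abebbcfcbecbaaead
   3 |  11 | acabebbcfcbecbaaead
   4 |  28 | ad
   5 |   4 | adfeafcacabebbcfcbecbaaead
   6 |  26 | aead
   7 |   0 | afabadfeafcacabebbcfcbecbaaead
   8 |   8 | afcacabebbcfcbecbaaead
   9 |  24 | baaead
  10 |   3 | badfeafcacabebbcfcbecbaaead
  11 |  16 | bbcfcbecbaaead
  12 |  17 | bcfcbecbaaead
  13 |  14 | bebbcfcbecbaaead
  14 |  21 | becbaaead
  15 |  12 | cabebbcfcbecbaaead
  16 |  10 | cacabebbcfcbecbaaead
  17 |  23 | cbaaead
  18 |  20 | cbecbaaead
  19 |  18 | cfcbecbaaead
  20 |  29 | d
  21 |   5 | dfeafcacabebbcfcbecbaaead
  22 |  27 | ead
  23 |   7 | eafcacabebbcfcbecbaaead
  24 |  15 | ebbcfcbecbaaead
  25 |  22 | ecbaaead
  26 |   1 | fabadfeafcacabebbcfcbecbaaead
  27 |   9 | fcacabebbcfcbecbaaead
  28 |  19 | fcbecbaaead
  29 |   6 | feafcacabebbcfcbecbaaead

SA = [25, 2, 13, 11, 28, 4, 26, 0, 8, 24, 3, 16, 17, 14, 21, 12, 10, 23, 20, 18, 29, 5, 27, 7, 15, 22, 1, 9, 19, 6]
i: (SA[i-1],SA[i]) lcp shared
  1: (25,2) 1 'a'
  2: (2,13) 2 'ab'
  3: (13,11) 1 'a'
  4: (11,28) 1 'a'
  5: (28,4) 2 'ad'
  6: (4,26) 1 'a'
  7: (26,0) 1 'a'
  8: (0,8) 2 'af'
  9: (8,24) 0 ''
  10: (24,3) 2 'ba'
  11: (3,16) 1 'b'
  12: (16,17) 1 'b'
  13: (17,14) 1 'b'
  14: (14,21) 2 'be'
  15: (21,12) 0 ''
  16: (12,10) 2 'ca'
  17: (10,23) 1 'c'
  18: (23,20) 2 'cb'
  19: (20,18) 1 'c'
  20: (18,29) 0 ''
  21: (29,5) 1 'd'
  22: (5,27) 0 ''
  23: (27,7) 2 'ea'
  24: (7,15) 1 'e'
  25: (15,22) 1 'e'
  26: (22,1) 0 ''
  27: (1,9) 1 'f'
  28: (9,19) 2 'fc'
  29: (19,6) 1 'f'

n(n+1)/2 = 30·31/2 = 465
Σ LCP = 0 + 1 + 2 + 1 + 1 + 2 + 1 + 1 + 2 + 0 + 2 + 1 + 1 + 1 + 2 + 0 + 2 + 1 + 2 + 1 + 0 + 1 + 0 + 2 + 1 + 1 + 0 + 1 + 2 + 1 = 33
distinct = 465 − 33 = 432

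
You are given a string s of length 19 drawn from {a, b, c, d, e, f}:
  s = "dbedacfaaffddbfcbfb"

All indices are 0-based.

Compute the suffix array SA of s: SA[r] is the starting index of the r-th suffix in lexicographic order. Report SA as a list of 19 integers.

[7, 4, 8, 18, 1, 16, 13, 15, 5, 3, 0, 12, 11, 2, 6, 17, 14, 10, 9]

sorted suffixes:
  #0 SA[0]=7  'aaffddbfcbfb'
  #1 SA[1]=4  'acfaaffddbfcbfb'
  #2 SA[2]=8  'affddbfcbfb'
  #3 SA[3]=18  'b'
  #4 SA[4]=1  'bedacfaaffddbfcbfb'
  #5 SA[5]=16  'bfb'
  #6 SA[6]=13  'bfcbfb'
  #7 SA[7]=15  'cbfb'
  #8 SA[8]=5  'cfaaffddbfcbfb'
  #9 SA[9]=3  'dacfaaffddbfcbfb'
  #10 SA[10]=0  'dbedacfaaffddbfcbfb'
  #11 SA[11]=12  'dbfcbfb'
  #12 SA[12]=11  'ddbfcbfb'
  #13 SA[13]=2  'edacfaaffddbfcbfb'
  #14 SA[14]=6  'faaffddbfcbfb'
  #15 SA[15]=17  'fb'
  #16 SA[16]=14  'fcbfb'
  #17 SA[17]=10  'fddbfcbfb'
  #18 SA[18]=9  'ffddbfcbfb'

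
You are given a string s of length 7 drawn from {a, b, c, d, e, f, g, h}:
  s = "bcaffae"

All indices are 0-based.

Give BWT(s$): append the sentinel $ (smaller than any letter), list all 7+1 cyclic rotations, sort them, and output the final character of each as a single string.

efc$bafa

rank  rotation  last
    0  $bcaffae  e
    1  ae$bcaff  f
    2  affae$bc  c
    3  bcaffae$  $
    4  caffae$b  b
    5  e$bcaffa  a
    6  fae$bcaf  f
    7  ffae$bca  a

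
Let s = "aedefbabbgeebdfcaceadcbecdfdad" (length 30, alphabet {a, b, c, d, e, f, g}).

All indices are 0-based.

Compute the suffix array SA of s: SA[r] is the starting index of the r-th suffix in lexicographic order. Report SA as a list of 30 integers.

[6, 16, 28, 19, 0, 5, 7, 12, 22, 8, 15, 21, 24, 17, 29, 27, 20, 2, 13, 25, 18, 11, 23, 1, 10, 3, 4, 14, 26, 9]

sorted suffixes:
  #0 SA[0]=6  'abbgeebdfcaceadcbecdfdad'
  #1 SA[1]=16  'aceadcbecdfdad'
  #2 SA[2]=28  'ad'
  #3 SA[3]=19  'adcbecdfdad'
  #4 SA[4]=0  'aedefbabbgeebdfcaceadcbecdfdad'
  #5 SA[5]=5  'babbgeebdfcaceadcbecdfdad'
  #6 SA[6]=7  'bbgeebdfcaceadcbecdfdad'
  #7 SA[7]=12  'bdfcaceadcbecdfdad'
  #8 SA[8]=22  'becdfdad'
  #9 SA[9]=8  'bgeebdfcaceadcbecdfdad'
  #10 SA[10]=15  'caceadcbecdfdad'
  #11 SA[11]=21  'cbecdfdad'
  #12 SA[12]=24  'cdfdad'
  #13 SA[13]=17  'ceadcbecdfdad'
  #14 SA[14]=29  'd'
  #15 SA[15]=27  'dad'
  #16 SA[16]=20  'dcbecdfdad'
  #17 SA[17]=2  'defbabbgeebdfcaceadcbecdfdad'
  #18 SA[18]=13  'dfcaceadcbecdfdad'
  #19 SA[19]=25  'dfdad'
  #20 SA[20]=18  'eadcbecdfdad'
  #21 SA[21]=11  'ebdfcaceadcbecdfdad'
  #22 SA[22]=23  'ecdfdad'
  #23 SA[23]=1  'edefbabbgeebdfcaceadcbecdfdad'
  #24 SA[24]=10  'eebdfcaceadcbecdfdad'
  #25 SA[25]=3  'efbabbgeebdfcaceadcbecdfdad'
  #26 SA[26]=4  'fbabbgeebdfcaceadcbecdfdad'
  #27 SA[27]=14  'fcaceadcbecdfdad'
  #28 SA[28]=26  'fdad'
  #29 SA[29]=9  'geebdfcaceadcbecdfdad'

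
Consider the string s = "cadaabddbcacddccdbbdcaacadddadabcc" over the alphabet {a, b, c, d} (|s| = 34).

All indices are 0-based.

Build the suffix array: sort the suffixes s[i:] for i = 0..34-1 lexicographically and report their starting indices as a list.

[3, 21, 30, 4, 22, 10, 1, 28, 24, 17, 8, 31, 18, 5, 33, 20, 9, 0, 23, 32, 14, 15, 11, 2, 29, 27, 16, 7, 19, 13, 26, 6, 12, 25]

rank | idx | suffix
   0 |   3 | aabddbcacddccdbbdcaacadddadabcc
   1 |  21 | aacadddadabcc
   2 |  30 | abcc
   3 |   4 | abddbcacddccdbbdcaacadddadabcc
   4 |  22 | acadddadabcc
   5 |  10 | acddccdbbdcaacadddadabcc
   6 |   1 | adaabddbcacddccdbbdcaacadddadabcc
   7 |  28 | adabcc
   8 |  24 | adddadabcc
   9 |  17 | bbdcaacadddadabcc
  10 |   8 | bcacddccdbbdcaacadddadabcc
  11 |  31 | bcc
  12 |  18 | bdcaacadddadabcc
  13 |   5 | bddbcacddccdbbdcaacadddadabcc
  14 |  33 | c
  15 |  20 | caacadddadabcc
  16 |   9 | cacddccdbbdcaacadddadabcc
  17 |   0 | cadaabddbcacddccdbbdcaacadddadabcc
  18 |  23 | cadddadabcc
  19 |  32 | cc
  20 |  14 | ccdbbdcaacadddadabcc
  21 |  15 | cdbbdcaacadddadabcc
  22 |  11 | cddccdbbdcaacadddadabcc
  23 |   2 | daabddbcacddccdbbdcaacadddadabcc
  24 |  29 | dabcc
  25 |  27 | dadabcc
  26 |  16 | dbbdcaacadddadabcc
  27 |   7 | dbcacddccdbbdcaacadddadabcc
  28 |  19 | dcaacadddadabcc
  29 |  13 | dccdbbdcaacadddadabcc
  30 |  26 | ddadabcc
  31 |   6 | ddbcacddccdbbdcaacadddadabcc
  32 |  12 | ddccdbbdcaacadddadabcc
  33 |  25 | dddadabcc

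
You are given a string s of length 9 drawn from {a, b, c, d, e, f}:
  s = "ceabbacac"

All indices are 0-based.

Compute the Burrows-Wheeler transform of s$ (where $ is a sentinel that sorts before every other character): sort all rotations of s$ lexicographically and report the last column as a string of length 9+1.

rank  rotation    last
    0  $ceabbacac  c
    1  abbacac$ce  e
    2  ac$ceabbac  c
    3  acac$ceabb  b
    4  bacac$ceab  b
    5  bbacac$cea  a
    6  c$ceabbaca  a
    7  cac$ceabba  a
    8  ceabbacac$  $
    9  eabbacac$c  c

cecbbaaa$c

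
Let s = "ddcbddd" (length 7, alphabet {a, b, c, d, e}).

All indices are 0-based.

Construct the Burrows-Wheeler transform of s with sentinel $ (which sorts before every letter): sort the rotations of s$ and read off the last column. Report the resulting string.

rank  rotation  last
    0  $ddcbddd  d
    1  bddd$ddc  c
    2  cbddd$dd  d
    3  d$ddcbdd  d
    4  dcbddd$d  d
    5  dd$ddcbd  d
    6  ddcbddd$  $
    7  ddd$ddcb  b

dcdddd$b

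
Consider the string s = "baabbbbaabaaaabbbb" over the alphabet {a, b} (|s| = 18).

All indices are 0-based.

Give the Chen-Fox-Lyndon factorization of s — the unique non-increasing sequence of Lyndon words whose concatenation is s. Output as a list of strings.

["b", "aabbbb", "aab", "aaaabbbb"]

emit factor 1: 'b' (i=0, period=1)
emit factor 2: 'aabbbb' (i=1, period=6)
emit factor 3: 'aab' (i=7, period=3)
emit factor 4: 'aaaabbbb' (i=10, period=8)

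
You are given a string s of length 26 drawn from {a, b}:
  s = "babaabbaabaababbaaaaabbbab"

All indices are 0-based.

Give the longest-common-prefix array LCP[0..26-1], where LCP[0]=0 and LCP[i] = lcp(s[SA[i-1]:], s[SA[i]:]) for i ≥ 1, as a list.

sorted suffixes:
  #0 SA[0]=16  'aaaaabbbab'
  #1 SA[1]=17  'aaaabbbab'
  #2 SA[2]=18  'aaabbbab'
  #3 SA[3]=7  'aabaababbaaaaabbbab'
  #4 SA[4]=10  'aababbaaaaabbbab'
  #5 SA[5]=3  'aabbaabaababbaaaaabbbab'
  #6 SA[6]=19  'aabbbab'
  #7 SA[7]=24  'ab'
  #8 SA[8]=8  'abaababbaaaaabbbab'
  #9 SA[9]=1  'abaabbaabaababbaaaaabbbab'
  #10 SA[10]=11  'ababbaaaaabbbab'
  #11 SA[11]=13  'abbaaaaabbbab'
  #12 SA[12]=4  'abbaabaababbaaaaabbbab'
  #13 SA[13]=20  'abbbab'
  #14 SA[14]=25  'b'
  #15 SA[15]=15  'baaaaabbbab'
  #16 SA[16]=6  'baabaababbaaaaabbbab'
  #17 SA[17]=9  'baababbaaaaabbbab'
  #18 SA[18]=2  'baabbaabaababbaaaaabbbab'
  #19 SA[19]=23  'bab'
  #20 SA[20]=0  'babaabbaabaababbaaaaabbbab'
  #21 SA[21]=12  'babbaaaaabbbab'
  #22 SA[22]=14  'bbaaaaabbbab'
  #23 SA[23]=5  'bbaabaababbaaaaabbbab'
  #24 SA[24]=22  'bbab'
  #25 SA[25]=21  'bbbab'

SA = [16, 17, 18, 7, 10, 3, 19, 24, 8, 1, 11, 13, 4, 20, 25, 15, 6, 9, 2, 23, 0, 12, 14, 5, 22, 21]
rank  pair      lcp
   1  s[16:],s[17:]  4  'aaaa'
   2  s[17:],s[18:]  3  'aaa'
   3  s[18:],s[7:]  2  'aa'
   4  s[7:],s[10:]  4  'aaba'
   5  s[10:],s[3:]  3  'aab'
   6  s[3:],s[19:]  4  'aabb'
   7  s[19:],s[24:]  1  'a'
   8  s[24:],s[8:]  2  'ab'
   9  s[8:],s[1:]  5  'abaab'
  10  s[1:],s[11:]  3  'aba'
  11  s[11:],s[13:]  2  'ab'
  12  s[13:],s[4:]  5  'abbaa'
  13  s[4:],s[20:]  3  'abb'
  14  s[20:],s[25:]  0  ''
  15  s[25:],s[15:]  1  'b'
  16  s[15:],s[6:]  3  'baa'
  17  s[6:],s[9:]  5  'baaba'
  18  s[9:],s[2:]  4  'baab'
  19  s[2:],s[23:]  2  'ba'
  20  s[23:],s[0:]  3  'bab'
  21  s[0:],s[12:]  3  'bab'
  22  s[12:],s[14:]  1  'b'
  23  s[14:],s[5:]  4  'bbaa'
  24  s[5:],s[22:]  3  'bba'
  25  s[22:],s[21:]  2  'bb'

[0, 4, 3, 2, 4, 3, 4, 1, 2, 5, 3, 2, 5, 3, 0, 1, 3, 5, 4, 2, 3, 3, 1, 4, 3, 2]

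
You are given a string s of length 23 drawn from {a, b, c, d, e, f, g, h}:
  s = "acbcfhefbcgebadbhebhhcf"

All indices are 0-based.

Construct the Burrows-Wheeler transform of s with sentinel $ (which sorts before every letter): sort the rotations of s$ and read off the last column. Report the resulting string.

rank  rotation                  last
    0  $acbcfhefbcgebadbhebhhcf  f
    1  acbcfhefbcgebadbhebhhcf$  $
    2  adbhebhhcf$acbcfhefbcgeb  b
    3  badbhebhhcf$acbcfhefbcge  e
    4  bcfhefbcgebadbhebhhcf$ac  c
    5  bcgebadbhebhhcf$acbcfhef  f
    6  bhebhhcf$acbcfhefbcgebad  d
    7  bhhcf$acbcfhefbcgebadbhe  e
    8  cbcfhefbcgebadbhebhhcf$a  a
    9  cf$acbcfhefbcgebadbhebhh  h
   10  cfhefbcgebadbhebhhcf$acb  b
   11  cgebadbhebhhcf$acbcfhefb  b
   12  dbhebhhcf$acbcfhefbcgeba  a
   13  ebadbhebhhcf$acbcfhefbcg  g
   14  ebhhcf$acbcfhefbcgebadbh  h
   15  efbcgebadbhebhhcf$acbcfh  h
   16  f$acbcfhefbcgebadbhebhhc  c
   17  fbcgebadbhebhhcf$acbcfhe  e
   18  fhefbcgebadbhebhhcf$acbc  c
   19  gebadbhebhhcf$acbcfhefbc  c
   20  hcf$acbcfhefbcgebadbhebh  h
   21  hebhhcf$acbcfhefbcgebadb  b
   22  hefbcgebadbhebhhcf$acbcf  f
   23  hhcf$acbcfhefbcgebadbheb  b

f$becfdeahbbaghhcecchbfb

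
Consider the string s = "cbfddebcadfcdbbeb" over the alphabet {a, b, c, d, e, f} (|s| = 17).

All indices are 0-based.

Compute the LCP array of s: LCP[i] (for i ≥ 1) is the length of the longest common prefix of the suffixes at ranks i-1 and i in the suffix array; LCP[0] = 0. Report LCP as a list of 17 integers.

rank | idx | suffix
   0 |   8 | adfcdbbeb
   1 |  16 | b
   2 |  13 | bbeb
   3 |   6 | bcadfcdbbeb
   4 |  14 | beb
   5 |   1 | bfddebcadfcdbbeb
   6 |   7 | cadfcdbbeb
   7 |   0 | cbfddebcadfcdbbeb
   8 |  11 | cdbbeb
   9 |  12 | dbbeb
  10 |   3 | ddebcadfcdbbeb
  11 |   4 | debcadfcdbbeb
  12 |   9 | dfcdbbeb
  13 |  15 | eb
  14 |   5 | ebcadfcdbbeb
  15 |  10 | fcdbbeb
  16 |   2 | fddebcadfcdbbeb

SA = [8, 16, 13, 6, 14, 1, 7, 0, 11, 12, 3, 4, 9, 15, 5, 10, 2]
[i] adj suffixes → lcp
  [1] 8/16 → 0 ('')
  [2] 16/13 → 1 ('b')
  [3] 13/6 → 1 ('b')
  [4] 6/14 → 1 ('b')
  [5] 14/1 → 1 ('b')
  [6] 1/7 → 0 ('')
  [7] 7/0 → 1 ('c')
  [8] 0/11 → 1 ('c')
  [9] 11/12 → 0 ('')
  [10] 12/3 → 1 ('d')
  [11] 3/4 → 1 ('d')
  [12] 4/9 → 1 ('d')
  [13] 9/15 → 0 ('')
  [14] 15/5 → 2 ('eb')
  [15] 5/10 → 0 ('')
  [16] 10/2 → 1 ('f')

[0, 0, 1, 1, 1, 1, 0, 1, 1, 0, 1, 1, 1, 0, 2, 0, 1]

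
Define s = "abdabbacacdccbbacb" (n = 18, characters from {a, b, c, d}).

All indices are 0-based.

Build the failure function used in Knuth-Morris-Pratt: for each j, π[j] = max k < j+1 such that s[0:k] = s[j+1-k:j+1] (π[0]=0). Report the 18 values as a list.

π[0] = 0
j=1 s[j]='b': π[1]=0 (border '')
j=2 s[j]='d': π[2]=0 (border '')
j=3 s[j]='a': π[3]=1 (border 'a')
j=4 s[j]='b': π[4]=2 (border 'ab')
j=5 s[j]='b': k: 2→0; π[5]=0 (border '')
j=6 s[j]='a': π[6]=1 (border 'a')
j=7 s[j]='c': k: 1→0; π[7]=0 (border '')
j=8 s[j]='a': π[8]=1 (border 'a')
j=9 s[j]='c': k: 1→0; π[9]=0 (border '')
j=10 s[j]='d': π[10]=0 (border '')
j=11 s[j]='c': π[11]=0 (border '')
j=12 s[j]='c': π[12]=0 (border '')
j=13 s[j]='b': π[13]=0 (border '')
j=14 s[j]='b': π[14]=0 (border '')
j=15 s[j]='a': π[15]=1 (border 'a')
j=16 s[j]='c': k: 1→0; π[16]=0 (border '')
j=17 s[j]='b': π[17]=0 (border '')

[0, 0, 0, 1, 2, 0, 1, 0, 1, 0, 0, 0, 0, 0, 0, 1, 0, 0]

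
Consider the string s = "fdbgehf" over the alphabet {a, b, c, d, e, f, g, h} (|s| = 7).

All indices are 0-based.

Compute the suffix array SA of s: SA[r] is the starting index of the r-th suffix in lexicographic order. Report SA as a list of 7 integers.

rank | idx | suffix
   0 |   2 | bgehf
   1 |   1 | dbgehf
   2 |   4 | ehf
   3 |   6 | f
   4 |   0 | fdbgehf
   5 |   3 | gehf
   6 |   5 | hf

[2, 1, 4, 6, 0, 3, 5]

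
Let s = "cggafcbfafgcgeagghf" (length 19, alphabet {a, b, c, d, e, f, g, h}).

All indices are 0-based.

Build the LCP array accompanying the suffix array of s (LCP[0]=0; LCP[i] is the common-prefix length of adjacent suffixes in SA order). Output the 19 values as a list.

[0, 2, 1, 0, 0, 1, 2, 0, 0, 1, 1, 1, 0, 1, 1, 1, 2, 1, 0]

rank→(start, suffix):
  0 → (3, 'afcbfafgcgeagghf')
  1 → (8, 'afgcgeagghf')
  2 → (14, 'agghf')
  3 → (6, 'bfafgcgeagghf')
  4 → (5, 'cbfafgcgeagghf')
  5 → (11, 'cgeagghf')
  6 → (0, 'cggafcbfafgcgeagghf')
  7 → (13, 'eagghf')
  8 → (18, 'f')
  9 → (7, 'fafgcgeagghf')
  10 → (4, 'fcbfafgcgeagghf')
  11 → (9, 'fgcgeagghf')
  12 → (2, 'gafcbfafgcgeagghf')
  13 → (10, 'gcgeagghf')
  14 → (12, 'geagghf')
  15 → (1, 'ggafcbfafgcgeagghf')
  16 → (15, 'gghf')
  17 → (16, 'ghf')
  18 → (17, 'hf')

SA = [3, 8, 14, 6, 5, 11, 0, 13, 18, 7, 4, 9, 2, 10, 12, 1, 15, 16, 17]
rank  pair      lcp
   1  s[3:],s[8:]  2  'af'
   2  s[8:],s[14:]  1  'a'
   3  s[14:],s[6:]  0  ''
   4  s[6:],s[5:]  0  ''
   5  s[5:],s[11:]  1  'c'
   6  s[11:],s[0:]  2  'cg'
   7  s[0:],s[13:]  0  ''
   8  s[13:],s[18:]  0  ''
   9  s[18:],s[7:]  1  'f'
  10  s[7:],s[4:]  1  'f'
  11  s[4:],s[9:]  1  'f'
  12  s[9:],s[2:]  0  ''
  13  s[2:],s[10:]  1  'g'
  14  s[10:],s[12:]  1  'g'
  15  s[12:],s[1:]  1  'g'
  16  s[1:],s[15:]  2  'gg'
  17  s[15:],s[16:]  1  'g'
  18  s[16:],s[17:]  0  ''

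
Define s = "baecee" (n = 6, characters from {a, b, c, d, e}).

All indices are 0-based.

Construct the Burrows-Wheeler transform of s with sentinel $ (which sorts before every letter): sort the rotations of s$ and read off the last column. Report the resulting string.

rank  rotation last
    0  $baecee  e
    1  aecee$b  b
    2  baecee$  $
    3  cee$bae  e
    4  e$baece  e
    5  ecee$ba  a
    6  ee$baec  c

eb$eeac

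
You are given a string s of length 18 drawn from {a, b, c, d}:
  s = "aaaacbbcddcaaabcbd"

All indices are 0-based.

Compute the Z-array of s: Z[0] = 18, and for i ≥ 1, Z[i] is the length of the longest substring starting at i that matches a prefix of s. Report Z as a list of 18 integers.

Z[0]=18
i=1: i≥r, start 0; Z[1]=3 scan→box=[1,4)
i=2: min(r-i=2, Z[1]=3)=2; Z[2]=2
i=3: min(r-i=1, Z[2]=2)=1; Z[3]=1
i=4: i≥r, start 0; Z[4]=0
i=5: i≥r, start 0; Z[5]=0
i=6: i≥r, start 0; Z[6]=0
i=7: i≥r, start 0; Z[7]=0
i=8: i≥r, start 0; Z[8]=0
i=9: i≥r, start 0; Z[9]=0
i=10: i≥r, start 0; Z[10]=0
i=11: i≥r, start 0; Z[11]=3 scan→box=[11,14)
i=12: min(r-i=2, Z[1]=3)=2; Z[12]=2
i=13: min(r-i=1, Z[2]=2)=1; Z[13]=1
i=14: i≥r, start 0; Z[14]=0
i=15: i≥r, start 0; Z[15]=0
i=16: i≥r, start 0; Z[16]=0
i=17: i≥r, start 0; Z[17]=0

[18, 3, 2, 1, 0, 0, 0, 0, 0, 0, 0, 3, 2, 1, 0, 0, 0, 0]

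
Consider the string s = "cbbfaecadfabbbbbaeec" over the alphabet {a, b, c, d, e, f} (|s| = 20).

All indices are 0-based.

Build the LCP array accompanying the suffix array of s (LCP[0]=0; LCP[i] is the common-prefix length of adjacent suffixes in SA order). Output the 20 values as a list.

rank→(start, suffix):
  0 → (10, 'abbbbbaeec')
  1 → (7, 'adfabbbbbaeec')
  2 → (4, 'aecadfabbbbbaeec')
  3 → (16, 'aeec')
  4 → (15, 'baeec')
  5 → (14, 'bbaeec')
  6 → (13, 'bbbaeec')
  7 → (12, 'bbbbaeec')
  8 → (11, 'bbbbbaeec')
  9 → (1, 'bbfaecadfabbbbbaeec')
  10 → (2, 'bfaecadfabbbbbaeec')
  11 → (19, 'c')
  12 → (6, 'cadfabbbbbaeec')
  13 → (0, 'cbbfaecadfabbbbbaeec')
  14 → (8, 'dfabbbbbaeec')
  15 → (18, 'ec')
  16 → (5, 'ecadfabbbbbaeec')
  17 → (17, 'eec')
  18 → (9, 'fabbbbbaeec')
  19 → (3, 'faecadfabbbbbaeec')

SA = [10, 7, 4, 16, 15, 14, 13, 12, 11, 1, 2, 19, 6, 0, 8, 18, 5, 17, 9, 3]
[i] adj suffixes → lcp
  [1] 10/7 → 1 ('a')
  [2] 7/4 → 1 ('a')
  [3] 4/16 → 2 ('ae')
  [4] 16/15 → 0 ('')
  [5] 15/14 → 1 ('b')
  [6] 14/13 → 2 ('bb')
  [7] 13/12 → 3 ('bbb')
  [8] 12/11 → 4 ('bbbb')
  [9] 11/1 → 2 ('bb')
  [10] 1/2 → 1 ('b')
  [11] 2/19 → 0 ('')
  [12] 19/6 → 1 ('c')
  [13] 6/0 → 1 ('c')
  [14] 0/8 → 0 ('')
  [15] 8/18 → 0 ('')
  [16] 18/5 → 2 ('ec')
  [17] 5/17 → 1 ('e')
  [18] 17/9 → 0 ('')
  [19] 9/3 → 2 ('fa')

[0, 1, 1, 2, 0, 1, 2, 3, 4, 2, 1, 0, 1, 1, 0, 0, 2, 1, 0, 2]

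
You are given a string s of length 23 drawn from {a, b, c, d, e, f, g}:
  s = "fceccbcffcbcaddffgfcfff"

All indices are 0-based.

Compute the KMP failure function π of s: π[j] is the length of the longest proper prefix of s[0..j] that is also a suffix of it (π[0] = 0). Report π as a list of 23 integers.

[0, 0, 0, 0, 0, 0, 0, 1, 1, 2, 0, 0, 0, 0, 0, 1, 1, 0, 1, 2, 1, 1, 1]

π[0] = 0
j=1 s[j]='c': π[1]=0 (border '')
j=2 s[j]='e': π[2]=0 (border '')
j=3 s[j]='c': π[3]=0 (border '')
j=4 s[j]='c': π[4]=0 (border '')
j=5 s[j]='b': π[5]=0 (border '')
j=6 s[j]='c': π[6]=0 (border '')
j=7 s[j]='f': π[7]=1 (border 'f')
j=8 s[j]='f': k: 1→0; π[8]=1 (border 'f')
j=9 s[j]='c': π[9]=2 (border 'fc')
j=10 s[j]='b': k: 2→0; π[10]=0 (border '')
j=11 s[j]='c': π[11]=0 (border '')
j=12 s[j]='a': π[12]=0 (border '')
j=13 s[j]='d': π[13]=0 (border '')
j=14 s[j]='d': π[14]=0 (border '')
j=15 s[j]='f': π[15]=1 (border 'f')
j=16 s[j]='f': k: 1→0; π[16]=1 (border 'f')
j=17 s[j]='g': k: 1→0; π[17]=0 (border '')
j=18 s[j]='f': π[18]=1 (border 'f')
j=19 s[j]='c': π[19]=2 (border 'fc')
j=20 s[j]='f': k: 2→0; π[20]=1 (border 'f')
j=21 s[j]='f': k: 1→0; π[21]=1 (border 'f')
j=22 s[j]='f': k: 1→0; π[22]=1 (border 'f')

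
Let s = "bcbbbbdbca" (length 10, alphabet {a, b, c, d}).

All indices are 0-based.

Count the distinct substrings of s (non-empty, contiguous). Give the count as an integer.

45

rank | idx | suffix
   0 |   9 | a
   1 |   2 | bbbbdbca
   2 |   3 | bbbdbca
   3 |   4 | bbdbca
   4 |   7 | bca
   5 |   0 | bcbbbbdbca
   6 |   5 | bdbca
   7 |   8 | ca
   8 |   1 | cbbbbdbca
   9 |   6 | dbca

SA = [9, 2, 3, 4, 7, 0, 5, 8, 1, 6]
rank  pair      lcp
   1  s[9:],s[2:]  0  ''
   2  s[2:],s[3:]  3  'bbb'
   3  s[3:],s[4:]  2  'bb'
   4  s[4:],s[7:]  1  'b'
   5  s[7:],s[0:]  2  'bc'
   6  s[0:],s[5:]  1  'b'
   7  s[5:],s[8:]  0  ''
   8  s[8:],s[1:]  1  'c'
   9  s[1:],s[6:]  0  ''

n(n+1)/2 = 10·11/2 = 55
Σ LCP = 0 + 0 + 3 + 2 + 1 + 2 + 1 + 0 + 1 + 0 = 10
distinct = 55 − 10 = 45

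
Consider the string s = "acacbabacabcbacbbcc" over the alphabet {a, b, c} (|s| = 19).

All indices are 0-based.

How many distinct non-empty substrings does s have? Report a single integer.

160

sorted suffixes:
  #0 SA[0]=5  'abacabcbacbbcc'
  #1 SA[1]=9  'abcbacbbcc'
  #2 SA[2]=7  'acabcbacbbcc'
  #3 SA[3]=0  'acacbabacabcbacbbcc'
  #4 SA[4]=2  'acbabacabcbacbbcc'
  #5 SA[5]=13  'acbbcc'
  #6 SA[6]=4  'babacabcbacbbcc'
  #7 SA[7]=6  'bacabcbacbbcc'
  #8 SA[8]=12  'bacbbcc'
  #9 SA[9]=15  'bbcc'
  #10 SA[10]=10  'bcbacbbcc'
  #11 SA[11]=16  'bcc'
  #12 SA[12]=18  'c'
  #13 SA[13]=8  'cabcbacbbcc'
  #14 SA[14]=1  'cacbabacabcbacbbcc'
  #15 SA[15]=3  'cbabacabcbacbbcc'
  #16 SA[16]=11  'cbacbbcc'
  #17 SA[17]=14  'cbbcc'
  #18 SA[18]=17  'cc'

SA = [5, 9, 7, 0, 2, 13, 4, 6, 12, 15, 10, 16, 18, 8, 1, 3, 11, 14, 17]
rank  pair      lcp
   1  s[5:],s[9:]  2  'ab'
   2  s[9:],s[7:]  1  'a'
   3  s[7:],s[0:]  3  'aca'
   4  s[0:],s[2:]  2  'ac'
   5  s[2:],s[13:]  3  'acb'
   6  s[13:],s[4:]  0  ''
   7  s[4:],s[6:]  2  'ba'
   8  s[6:],s[12:]  3  'bac'
   9  s[12:],s[15:]  1  'b'
  10  s[15:],s[10:]  1  'b'
  11  s[10:],s[16:]  2  'bc'
  12  s[16:],s[18:]  0  ''
  13  s[18:],s[8:]  1  'c'
  14  s[8:],s[1:]  2  'ca'
  15  s[1:],s[3:]  1  'c'
  16  s[3:],s[11:]  3  'cba'
  17  s[11:],s[14:]  2  'cb'
  18  s[14:],s[17:]  1  'c'

n(n+1)/2 = 19·20/2 = 190
Σ LCP = 0 + 2 + 1 + 3 + 2 + 3 + 0 + 2 + 3 + 1 + 1 + 2 + 0 + 1 + 2 + 1 + 3 + 2 + 1 = 30
distinct = 190 − 30 = 160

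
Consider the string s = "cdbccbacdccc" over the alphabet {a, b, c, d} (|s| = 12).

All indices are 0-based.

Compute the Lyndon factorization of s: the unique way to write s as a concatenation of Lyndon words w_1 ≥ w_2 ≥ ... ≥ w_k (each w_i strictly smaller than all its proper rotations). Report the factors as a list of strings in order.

["cd", "bcc", "b", "acdccc"]

emit factor 1: 'cd' (i=0, period=2)
emit factor 2: 'bcc' (i=2, period=3)
emit factor 3: 'b' (i=5, period=1)
emit factor 4: 'acdccc' (i=6, period=6)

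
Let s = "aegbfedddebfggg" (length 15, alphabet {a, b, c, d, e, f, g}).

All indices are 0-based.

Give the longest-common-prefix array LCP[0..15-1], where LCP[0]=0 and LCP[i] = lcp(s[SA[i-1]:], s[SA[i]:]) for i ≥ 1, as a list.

rank | idx | suffix
   0 |   0 | aegbfedddebfggg
   1 |   3 | bfedddebfggg
   2 |  10 | bfggg
   3 |   6 | dddebfggg
   4 |   7 | ddebfggg
   5 |   8 | debfggg
   6 |   9 | ebfggg
   7 |   5 | edddebfggg
   8 |   1 | egbfedddebfggg
   9 |   4 | fedddebfggg
  10 |  11 | fggg
  11 |  14 | g
  12 |   2 | gbfedddebfggg
  13 |  13 | gg
  14 |  12 | ggg

SA = [0, 3, 10, 6, 7, 8, 9, 5, 1, 4, 11, 14, 2, 13, 12]
rank  pair      lcp
   1  s[0:],s[3:]  0  ''
   2  s[3:],s[10:]  2  'bf'
   3  s[10:],s[6:]  0  ''
   4  s[6:],s[7:]  2  'dd'
   5  s[7:],s[8:]  1  'd'
   6  s[8:],s[9:]  0  ''
   7  s[9:],s[5:]  1  'e'
   8  s[5:],s[1:]  1  'e'
   9  s[1:],s[4:]  0  ''
  10  s[4:],s[11:]  1  'f'
  11  s[11:],s[14:]  0  ''
  12  s[14:],s[2:]  1  'g'
  13  s[2:],s[13:]  1  'g'
  14  s[13:],s[12:]  2  'gg'

[0, 0, 2, 0, 2, 1, 0, 1, 1, 0, 1, 0, 1, 1, 2]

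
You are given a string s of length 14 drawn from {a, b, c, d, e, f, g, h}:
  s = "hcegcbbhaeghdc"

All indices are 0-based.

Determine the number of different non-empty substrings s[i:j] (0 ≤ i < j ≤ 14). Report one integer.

rank→(start, suffix):
  0 → (8, 'aeghdc')
  1 → (5, 'bbhaeghdc')
  2 → (6, 'bhaeghdc')
  3 → (13, 'c')
  4 → (4, 'cbbhaeghdc')
  5 → (1, 'cegcbbhaeghdc')
  6 → (12, 'dc')
  7 → (2, 'egcbbhaeghdc')
  8 → (9, 'eghdc')
  9 → (3, 'gcbbhaeghdc')
  10 → (10, 'ghdc')
  11 → (7, 'haeghdc')
  12 → (0, 'hcegcbbhaeghdc')
  13 → (11, 'hdc')

SA = [8, 5, 6, 13, 4, 1, 12, 2, 9, 3, 10, 7, 0, 11]
rank  pair      lcp
   1  s[8:],s[5:]  0  ''
   2  s[5:],s[6:]  1  'b'
   3  s[6:],s[13:]  0  ''
   4  s[13:],s[4:]  1  'c'
   5  s[4:],s[1:]  1  'c'
   6  s[1:],s[12:]  0  ''
   7  s[12:],s[2:]  0  ''
   8  s[2:],s[9:]  2  'eg'
   9  s[9:],s[3:]  0  ''
  10  s[3:],s[10:]  1  'g'
  11  s[10:],s[7:]  0  ''
  12  s[7:],s[0:]  1  'h'
  13  s[0:],s[11:]  1  'h'

n(n+1)/2 = 14·15/2 = 105
Σ LCP = 0 + 0 + 1 + 0 + 1 + 1 + 0 + 0 + 2 + 0 + 1 + 0 + 1 + 1 = 8
distinct = 105 − 8 = 97

97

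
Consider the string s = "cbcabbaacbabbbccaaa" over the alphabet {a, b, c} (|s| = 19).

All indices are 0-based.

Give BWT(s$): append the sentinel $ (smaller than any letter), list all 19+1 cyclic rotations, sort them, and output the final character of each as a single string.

rank  rotation              last
    0  $cbcabbaacbabbbccaaa  a
    1  a$cbcabbaacbabbbccaa  a
    2  aa$cbcabbaacbabbbcca  a
    3  aaa$cbcabbaacbabbbcc  c
    4  aacbabbbccaaa$cbcabb  b
    5  abbaacbabbbccaaa$cbc  c
    6  abbbccaaa$cbcabbaacb  b
    7  acbabbbccaaa$cbcabba  a
    8  baacbabbbccaaa$cbcab  b
    9  babbbccaaa$cbcabbaac  c
   10  bbaacbabbbccaaa$cbca  a
   11  bbbccaaa$cbcabbaacba  a
   12  bbccaaa$cbcabbaacbab  b
   13  bcabbaacbabbbccaaa$c  c
   14  bccaaa$cbcabbaacbabb  b
   15  caaa$cbcabbaacbabbbc  c
   16  cabbaacbabbbccaaa$cb  b
   17  cbabbbccaaa$cbcabbaa  a
   18  cbcabbaacbabbbccaaa$  $
   19  ccaaa$cbcabbaacbabbb  b

aaacbcbabcaabcbcba$b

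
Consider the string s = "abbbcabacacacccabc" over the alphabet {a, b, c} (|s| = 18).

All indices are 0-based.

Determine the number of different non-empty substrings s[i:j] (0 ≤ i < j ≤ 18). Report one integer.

142

rank→(start, suffix):
  0 → (5, 'abacacacccabc')
  1 → (0, 'abbbcabacacacccabc')
  2 → (15, 'abc')
  3 → (7, 'acacacccabc')
  4 → (9, 'acacccabc')
  5 → (11, 'acccabc')
  6 → (6, 'bacacacccabc')
  7 → (1, 'bbbcabacacacccabc')
  8 → (2, 'bbcabacacacccabc')
  9 → (16, 'bc')
  10 → (3, 'bcabacacacccabc')
  11 → (17, 'c')
  12 → (4, 'cabacacacccabc')
  13 → (14, 'cabc')
  14 → (8, 'cacacccabc')
  15 → (10, 'cacccabc')
  16 → (13, 'ccabc')
  17 → (12, 'cccabc')

SA = [5, 0, 15, 7, 9, 11, 6, 1, 2, 16, 3, 17, 4, 14, 8, 10, 13, 12]
[i] adj suffixes → lcp
  [1] 5/0 → 2 ('ab')
  [2] 0/15 → 2 ('ab')
  [3] 15/7 → 1 ('a')
  [4] 7/9 → 4 ('acac')
  [5] 9/11 → 2 ('ac')
  [6] 11/6 → 0 ('')
  [7] 6/1 → 1 ('b')
  [8] 1/2 → 2 ('bb')
  [9] 2/16 → 1 ('b')
  [10] 16/3 → 2 ('bc')
  [11] 3/17 → 0 ('')
  [12] 17/4 → 1 ('c')
  [13] 4/14 → 3 ('cab')
  [14] 14/8 → 2 ('ca')
  [15] 8/10 → 3 ('cac')
  [16] 10/13 → 1 ('c')
  [17] 13/12 → 2 ('cc')

n(n+1)/2 = 18·19/2 = 171
Σ LCP = 0 + 2 + 2 + 1 + 4 + 2 + 0 + 1 + 2 + 1 + 2 + 0 + 1 + 3 + 2 + 3 + 1 + 2 = 29
distinct = 171 − 29 = 142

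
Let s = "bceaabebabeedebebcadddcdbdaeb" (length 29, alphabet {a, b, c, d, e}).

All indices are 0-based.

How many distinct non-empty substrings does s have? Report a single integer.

401

rank | idx | suffix
   0 |   3 | aabebabeedebebcadddcdbdaeb
   1 |   4 | abebabeedebebcadddcdbdaeb
   2 |   8 | abeedebebcadddcdbdaeb
   3 |  18 | adddcdbdaeb
   4 |  26 | aeb
   5 |  28 | b
   6 |   7 | babeedebebcadddcdbdaeb
   7 |  16 | bcadddcdbdaeb
   8 |   0 | bceaabebabeedebebcadddcdbdaeb
   9 |  24 | bdaeb
  10 |   5 | bebabeedebebcadddcdbdaeb
  11 |  14 | bebcadddcdbdaeb
  12 |   9 | beedebebcadddcdbdaeb
  13 |  17 | cadddcdbdaeb
  14 |  22 | cdbdaeb
  15 |   1 | ceaabebabeedebebcadddcdbdaeb
  16 |  25 | daeb
  17 |  23 | dbdaeb
  18 |  21 | dcdbdaeb
  19 |  20 | ddcdbdaeb
  20 |  19 | dddcdbdaeb
  21 |  12 | debebcadddcdbdaeb
  22 |   2 | eaabebabeedebebcadddcdbdaeb
  23 |  27 | eb
  24 |   6 | ebabeedebebcadddcdbdaeb
  25 |  15 | ebcadddcdbdaeb
  26 |  13 | ebebcadddcdbdaeb
  27 |  11 | edebebcadddcdbdaeb
  28 |  10 | eedebebcadddcdbdaeb

SA = [3, 4, 8, 18, 26, 28, 7, 16, 0, 24, 5, 14, 9, 17, 22, 1, 25, 23, 21, 20, 19, 12, 2, 27, 6, 15, 13, 11, 10]
i: (SA[i-1],SA[i]) lcp shared
  1: (3,4) 1 'a'
  2: (4,8) 3 'abe'
  3: (8,18) 1 'a'
  4: (18,26) 1 'a'
  5: (26,28) 0 ''
  6: (28,7) 1 'b'
  7: (7,16) 1 'b'
  8: (16,0) 2 'bc'
  9: (0,24) 1 'b'
  10: (24,5) 1 'b'
  11: (5,14) 3 'beb'
  12: (14,9) 2 'be'
  13: (9,17) 0 ''
  14: (17,22) 1 'c'
  15: (22,1) 1 'c'
  16: (1,25) 0 ''
  17: (25,23) 1 'd'
  18: (23,21) 1 'd'
  19: (21,20) 1 'd'
  20: (20,19) 2 'dd'
  21: (19,12) 1 'd'
  22: (12,2) 0 ''
  23: (2,27) 1 'e'
  24: (27,6) 2 'eb'
  25: (6,15) 2 'eb'
  26: (15,13) 2 'eb'
  27: (13,11) 1 'e'
  28: (11,10) 1 'e'

n(n+1)/2 = 29·30/2 = 435
Σ LCP = 0 + 1 + 3 + 1 + 1 + 0 + 1 + 1 + 2 + 1 + 1 + 3 + 2 + 0 + 1 + 1 + 0 + 1 + 1 + 1 + 2 + 1 + 0 + 1 + 2 + 2 + 2 + 1 + 1 = 34
distinct = 435 − 34 = 401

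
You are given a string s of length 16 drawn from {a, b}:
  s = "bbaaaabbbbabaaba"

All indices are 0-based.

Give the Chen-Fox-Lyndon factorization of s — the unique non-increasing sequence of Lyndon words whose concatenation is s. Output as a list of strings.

["b", "b", "aaaabbbbabaab", "a"]

emit factor 1: 'b' (i=0, period=1)
emit factor 2: 'b' (i=1, period=1)
emit factor 3: 'aaaabbbbabaab' (i=2, period=13)
emit factor 4: 'a' (i=15, period=1)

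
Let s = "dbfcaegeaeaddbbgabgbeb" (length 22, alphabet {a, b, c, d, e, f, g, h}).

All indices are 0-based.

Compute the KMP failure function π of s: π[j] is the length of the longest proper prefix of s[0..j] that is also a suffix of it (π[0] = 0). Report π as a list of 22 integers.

π[0] = 0
j=1 s[j]='b': π[1]=0 (border '')
j=2 s[j]='f': π[2]=0 (border '')
j=3 s[j]='c': π[3]=0 (border '')
j=4 s[j]='a': π[4]=0 (border '')
j=5 s[j]='e': π[5]=0 (border '')
j=6 s[j]='g': π[6]=0 (border '')
j=7 s[j]='e': π[7]=0 (border '')
j=8 s[j]='a': π[8]=0 (border '')
j=9 s[j]='e': π[9]=0 (border '')
j=10 s[j]='a': π[10]=0 (border '')
j=11 s[j]='d': π[11]=1 (border 'd')
j=12 s[j]='d': k: 1→0; π[12]=1 (border 'd')
j=13 s[j]='b': π[13]=2 (border 'db')
j=14 s[j]='b': k: 2→0; π[14]=0 (border '')
j=15 s[j]='g': π[15]=0 (border '')
j=16 s[j]='a': π[16]=0 (border '')
j=17 s[j]='b': π[17]=0 (border '')
j=18 s[j]='g': π[18]=0 (border '')
j=19 s[j]='b': π[19]=0 (border '')
j=20 s[j]='e': π[20]=0 (border '')
j=21 s[j]='b': π[21]=0 (border '')

[0, 0, 0, 0, 0, 0, 0, 0, 0, 0, 0, 1, 1, 2, 0, 0, 0, 0, 0, 0, 0, 0]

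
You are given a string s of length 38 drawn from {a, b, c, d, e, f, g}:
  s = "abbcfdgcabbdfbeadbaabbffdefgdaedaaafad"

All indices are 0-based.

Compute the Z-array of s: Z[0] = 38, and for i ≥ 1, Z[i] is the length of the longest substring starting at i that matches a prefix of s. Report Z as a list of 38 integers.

Z[0]=38
i=1: i≥r, start 0; Z[1]=0
i=2: i≥r, start 0; Z[2]=0
i=3: i≥r, start 0; Z[3]=0
i=4: i≥r, start 0; Z[4]=0
i=5: i≥r, start 0; Z[5]=0
i=6: i≥r, start 0; Z[6]=0
i=7: i≥r, start 0; Z[7]=0
i=8: i≥r, start 0; Z[8]=3 grow→box=[8,11)
i=9: min(r-i=2, Z[1]=0)=0; Z[9]=0
i=10: min(r-i=1, Z[2]=0)=0; Z[10]=0
i=11: i≥r, start 0; Z[11]=0
i=12: i≥r, start 0; Z[12]=0
i=13: i≥r, start 0; Z[13]=0
i=14: i≥r, start 0; Z[14]=0
i=15: i≥r, start 0; Z[15]=1 grow→box=[15,16)
i=16: i≥r, start 0; Z[16]=0
i=17: i≥r, start 0; Z[17]=0
i=18: i≥r, start 0; Z[18]=1 grow→box=[18,19)
i=19: i≥r, start 0; Z[19]=3 grow→box=[19,22)
i=20: min(r-i=2, Z[1]=0)=0; Z[20]=0
i=21: min(r-i=1, Z[2]=0)=0; Z[21]=0
i=22: i≥r, start 0; Z[22]=0
i=23: i≥r, start 0; Z[23]=0
i=24: i≥r, start 0; Z[24]=0
i=25: i≥r, start 0; Z[25]=0
i=26: i≥r, start 0; Z[26]=0
i=27: i≥r, start 0; Z[27]=0
i=28: i≥r, start 0; Z[28]=0
i=29: i≥r, start 0; Z[29]=1 grow→box=[29,30)
i=30: i≥r, start 0; Z[30]=0
i=31: i≥r, start 0; Z[31]=0
i=32: i≥r, start 0; Z[32]=1 grow→box=[32,33)
i=33: i≥r, start 0; Z[33]=1 grow→box=[33,34)
i=34: i≥r, start 0; Z[34]=1 grow→box=[34,35)
i=35: i≥r, start 0; Z[35]=0
i=36: i≥r, start 0; Z[36]=1 grow→box=[36,37)
i=37: i≥r, start 0; Z[37]=0

[38, 0, 0, 0, 0, 0, 0, 0, 3, 0, 0, 0, 0, 0, 0, 1, 0, 0, 1, 3, 0, 0, 0, 0, 0, 0, 0, 0, 0, 1, 0, 0, 1, 1, 1, 0, 1, 0]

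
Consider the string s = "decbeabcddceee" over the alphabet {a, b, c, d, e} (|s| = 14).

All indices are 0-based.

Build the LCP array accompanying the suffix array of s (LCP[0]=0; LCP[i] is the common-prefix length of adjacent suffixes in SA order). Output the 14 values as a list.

[0, 0, 1, 0, 1, 1, 0, 1, 1, 0, 1, 1, 1, 2]

sorted suffixes:
  #0 SA[0]=5  'abcddceee'
  #1 SA[1]=6  'bcddceee'
  #2 SA[2]=3  'beabcddceee'
  #3 SA[3]=2  'cbeabcddceee'
  #4 SA[4]=7  'cddceee'
  #5 SA[5]=10  'ceee'
  #6 SA[6]=9  'dceee'
  #7 SA[7]=8  'ddceee'
  #8 SA[8]=0  'decbeabcddceee'
  #9 SA[9]=13  'e'
  #10 SA[10]=4  'eabcddceee'
  #11 SA[11]=1  'ecbeabcddceee'
  #12 SA[12]=12  'ee'
  #13 SA[13]=11  'eee'

SA = [5, 6, 3, 2, 7, 10, 9, 8, 0, 13, 4, 1, 12, 11]
i: (SA[i-1],SA[i]) lcp shared
  1: (5,6) 0 ''
  2: (6,3) 1 'b'
  3: (3,2) 0 ''
  4: (2,7) 1 'c'
  5: (7,10) 1 'c'
  6: (10,9) 0 ''
  7: (9,8) 1 'd'
  8: (8,0) 1 'd'
  9: (0,13) 0 ''
  10: (13,4) 1 'e'
  11: (4,1) 1 'e'
  12: (1,12) 1 'e'
  13: (12,11) 2 'ee'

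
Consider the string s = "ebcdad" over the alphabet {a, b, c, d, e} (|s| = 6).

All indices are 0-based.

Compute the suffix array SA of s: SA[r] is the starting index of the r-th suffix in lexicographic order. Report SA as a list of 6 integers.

[4, 1, 2, 5, 3, 0]

rank→(start, suffix):
  0 → (4, 'ad')
  1 → (1, 'bcdad')
  2 → (2, 'cdad')
  3 → (5, 'd')
  4 → (3, 'dad')
  5 → (0, 'ebcdad')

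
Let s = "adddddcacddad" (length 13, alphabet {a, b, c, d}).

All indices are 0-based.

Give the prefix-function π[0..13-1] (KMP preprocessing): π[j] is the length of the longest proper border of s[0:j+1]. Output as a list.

π[0] = 0
j=1 s[j]='d': π[1]=0 (border '')
j=2 s[j]='d': π[2]=0 (border '')
j=3 s[j]='d': π[3]=0 (border '')
j=4 s[j]='d': π[4]=0 (border '')
j=5 s[j]='d': π[5]=0 (border '')
j=6 s[j]='c': π[6]=0 (border '')
j=7 s[j]='a': π[7]=1 (border 'a')
j=8 s[j]='c': k: 1→0; π[8]=0 (border '')
j=9 s[j]='d': π[9]=0 (border '')
j=10 s[j]='d': π[10]=0 (border '')
j=11 s[j]='a': π[11]=1 (border 'a')
j=12 s[j]='d': π[12]=2 (border 'ad')

[0, 0, 0, 0, 0, 0, 0, 1, 0, 0, 0, 1, 2]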